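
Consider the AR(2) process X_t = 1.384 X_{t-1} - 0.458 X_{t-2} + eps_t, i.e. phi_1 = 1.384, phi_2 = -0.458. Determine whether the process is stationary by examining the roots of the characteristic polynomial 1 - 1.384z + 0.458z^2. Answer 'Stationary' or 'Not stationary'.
\text{Stationary}

The AR(p) characteristic polynomial is P(z) = 1 - 1.384z + 0.458z^2.
Stationarity requires all roots to lie outside the unit circle, i.e. |z| > 1 for every root.
Set 1 + (-1.384) z + (0.458) z^2 = 0, i.e. a z^2 + b z + c = 0 with a = 0.458, b = -1.384, c = 1.
Discriminant D = b^2 - 4ac = (-1.384)^2 - 4*(0.458)*1 = 1.915456 - (1.832) = 0.083456.
D >= 0, so the roots are real: z = (-b +/- sqrt(D)) / (2a) = (1.384 +/- 0.288888) / (0.916).
  z_1 = (1.384 + 0.288888) / (0.916) = 1.8263,   |z_1| = 1.8263.
  z_2 = (1.384 - 0.288888) / (0.916) = 1.1955,   |z_2| = 1.1955.
Moduli of all roots: 1.8263, 1.1955.
All moduli strictly greater than 1? Yes.
Verdict: Stationary.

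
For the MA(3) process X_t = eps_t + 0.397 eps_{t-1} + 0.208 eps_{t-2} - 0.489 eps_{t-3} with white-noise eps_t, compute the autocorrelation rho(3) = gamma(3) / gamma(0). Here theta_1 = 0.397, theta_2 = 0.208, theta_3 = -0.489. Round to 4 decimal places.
\rho(3) = -0.3396

For an MA(q) process with theta_0 = 1, the autocovariance is
  gamma(k) = sigma^2 * sum_{i=0..q-k} theta_i * theta_{i+k},
and rho(k) = gamma(k) / gamma(0). Sigma^2 cancels.
  numerator   = (1)*(-0.489) = -0.489.
  denominator = (1)^2 + (0.397)^2 + (0.208)^2 + (-0.489)^2 = 1.439994.
  rho(3) = -0.489 / 1.439994 = -0.3396.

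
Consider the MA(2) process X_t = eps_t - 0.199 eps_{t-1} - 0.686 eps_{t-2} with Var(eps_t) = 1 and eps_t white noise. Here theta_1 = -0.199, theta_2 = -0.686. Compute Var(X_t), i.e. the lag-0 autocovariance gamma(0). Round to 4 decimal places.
\gamma(0) = 1.5102

For an MA(q) process X_t = eps_t + sum_i theta_i eps_{t-i} with
Var(eps_t) = sigma^2, the variance is
  gamma(0) = sigma^2 * (1 + sum_i theta_i^2).
  sum_i theta_i^2 = (-0.199)^2 + (-0.686)^2 = 0.039601 + 0.470596 = 0.510197.
  gamma(0) = 1 * (1 + 0.510197) = 1 * 1.510197 = 1.510197, which rounds to 1.5102.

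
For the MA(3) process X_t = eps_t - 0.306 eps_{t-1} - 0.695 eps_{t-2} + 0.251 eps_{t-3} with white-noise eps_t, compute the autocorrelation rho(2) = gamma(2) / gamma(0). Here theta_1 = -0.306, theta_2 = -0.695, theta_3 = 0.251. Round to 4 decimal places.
\rho(2) = -0.4707

For an MA(q) process with theta_0 = 1, the autocovariance is
  gamma(k) = sigma^2 * sum_{i=0..q-k} theta_i * theta_{i+k},
and rho(k) = gamma(k) / gamma(0). Sigma^2 cancels.
  numerator   = (1)*(-0.695) + (-0.306)*(0.251) = -0.771806.
  denominator = (1)^2 + (-0.306)^2 + (-0.695)^2 + (0.251)^2 = 1.639662.
  rho(2) = -0.771806 / 1.639662 = -0.4707.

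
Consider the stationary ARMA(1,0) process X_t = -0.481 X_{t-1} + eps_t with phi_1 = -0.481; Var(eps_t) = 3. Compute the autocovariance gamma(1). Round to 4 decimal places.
\gamma(1) = -1.8773

Multiply the model equation by X_{t-k} and take expectations. With theta_0 = psi_0 = 1 and psi_j the MA(infinity) weights, this gives
  gamma(k) - sum_i phi_i gamma(k-i) = c_k,
  c_k = sigma^2 * sum_{j=k..q} theta_j psi_{j-k}   (c_k = 0 for k > q),
using gamma(-m) = gamma(m).
Pure AR (q = 0): c_0 = sigma^2 = 3, c_k = 0 for k >= 1.
Equations for k = 0 and k = 1 (AR order 1):
  gamma(0) = phi_1 gamma(1) + c_0
  gamma(1) = phi_1 gamma(0) + c_1
Substituting the second into the first: gamma(0) (1 - phi_1^2) = c_0 + phi_1 c_1, so
  gamma(0) = c_0 / (1 - phi_1^2) = 3 / (1 - (-0.481)^2) = 3 / 0.768639 = 3.903003.
  gamma(1) = phi_1 gamma(0) = (-0.481)(3.903003) = -1.877344.
Therefore gamma(1) = -1.8773 (to 4 decimal places).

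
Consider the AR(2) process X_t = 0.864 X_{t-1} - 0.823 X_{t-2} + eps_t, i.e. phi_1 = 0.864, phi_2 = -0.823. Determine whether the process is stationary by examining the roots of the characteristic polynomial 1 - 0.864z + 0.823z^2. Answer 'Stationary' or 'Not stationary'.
\text{Stationary}

The AR(p) characteristic polynomial is P(z) = 1 - 0.864z + 0.823z^2.
Stationarity requires all roots to lie outside the unit circle, i.e. |z| > 1 for every root.
Set 1 + (-0.864) z + (0.823) z^2 = 0, i.e. a z^2 + b z + c = 0 with a = 0.823, b = -0.864, c = 1.
Discriminant D = b^2 - 4ac = (-0.864)^2 - 4*(0.823)*1 = 0.746496 - (3.292) = -2.545504.
D < 0, so the roots are the complex-conjugate pair z = (-b +/- i sqrt(-D)) / (2a) = 0.5249 +/- 0.9693i.
For a conjugate pair |z|^2 = z * conj(z) = (product of roots) = c/a = 1/(0.823) = 1.215067, so |z| = sqrt(1.215067) = 1.1023 for both roots.
Moduli of all roots: 1.1023, 1.1023.
All moduli strictly greater than 1? Yes.
Verdict: Stationary.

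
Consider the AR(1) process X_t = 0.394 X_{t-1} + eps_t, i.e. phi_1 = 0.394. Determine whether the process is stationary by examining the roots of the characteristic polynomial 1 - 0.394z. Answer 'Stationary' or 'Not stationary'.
\text{Stationary}

The AR(p) characteristic polynomial is P(z) = 1 - 0.394z.
Stationarity requires all roots to lie outside the unit circle, i.e. |z| > 1 for every root.
This is linear in z: 1 + (-0.394) z = 0  =>  z = -1/(-0.394) = 2.538071,  |z| = 2.538071.
Moduli of all roots: 2.5381.
All moduli strictly greater than 1? Yes.
Verdict: Stationary.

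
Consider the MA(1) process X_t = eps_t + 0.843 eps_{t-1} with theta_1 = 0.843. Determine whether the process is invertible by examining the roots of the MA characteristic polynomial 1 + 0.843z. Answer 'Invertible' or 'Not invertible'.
\text{Invertible}

The MA(q) characteristic polynomial is P(z) = 1 + 0.843z.
Invertibility requires all roots to lie outside the unit circle, i.e. |z| > 1 for every root.
This is linear in z: 1 + (0.843) z = 0  =>  z = -1/(0.843) = -1.18624,  |z| = 1.18624.
Moduli of all roots: 1.1862.
All moduli strictly greater than 1? Yes.
Verdict: Invertible.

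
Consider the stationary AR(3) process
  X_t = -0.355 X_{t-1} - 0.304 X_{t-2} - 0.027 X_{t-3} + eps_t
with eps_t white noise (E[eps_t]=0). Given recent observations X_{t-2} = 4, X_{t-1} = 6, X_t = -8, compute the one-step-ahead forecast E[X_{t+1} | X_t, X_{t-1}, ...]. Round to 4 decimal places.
E[X_{t+1} \mid \mathcal F_t] = 0.9080

For an AR(p) model X_t = c + sum_i phi_i X_{t-i} + eps_t, the
one-step-ahead conditional mean is
  E[X_{t+1} | X_t, ...] = c + sum_i phi_i X_{t+1-i}.
Substitute known values:
  E[X_{t+1} | ...] = (-0.355) * (-8) + (-0.304) * (6) + (-0.027) * (4)
                   = 0.9080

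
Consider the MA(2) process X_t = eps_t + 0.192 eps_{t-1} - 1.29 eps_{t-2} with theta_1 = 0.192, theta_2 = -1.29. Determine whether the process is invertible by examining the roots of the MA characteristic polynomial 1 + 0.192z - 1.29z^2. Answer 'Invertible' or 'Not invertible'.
\text{Not invertible}

The MA(q) characteristic polynomial is P(z) = 1 + 0.192z - 1.29z^2.
Invertibility requires all roots to lie outside the unit circle, i.e. |z| > 1 for every root.
Set 1 + (0.192) z + (-1.29) z^2 = 0, i.e. a z^2 + b z + c = 0 with a = -1.29, b = 0.192, c = 1.
Discriminant D = b^2 - 4ac = (0.192)^2 - 4*(-1.29)*1 = 0.036864 - (-5.16) = 5.196864.
D >= 0, so the roots are real: z = (-b +/- sqrt(D)) / (2a) = (-0.192 +/- 2.279663) / (-2.58).
  z_1 = (-0.192 + 2.279663) / (-2.58) = -0.8092,   |z_1| = 0.8092.
  z_2 = (-0.192 - 2.279663) / (-2.58) = 0.958,   |z_2| = 0.958.
Moduli of all roots: 0.8092, 0.9580.
All moduli strictly greater than 1? No.
Verdict: Not invertible.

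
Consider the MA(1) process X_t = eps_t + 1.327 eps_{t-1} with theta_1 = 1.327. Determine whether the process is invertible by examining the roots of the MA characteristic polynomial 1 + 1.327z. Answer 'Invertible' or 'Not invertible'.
\text{Not invertible}

The MA(q) characteristic polynomial is P(z) = 1 + 1.327z.
Invertibility requires all roots to lie outside the unit circle, i.e. |z| > 1 for every root.
This is linear in z: 1 + (1.327) z = 0  =>  z = -1/(1.327) = -0.75358,  |z| = 0.75358.
Moduli of all roots: 0.7536.
All moduli strictly greater than 1? No.
Verdict: Not invertible.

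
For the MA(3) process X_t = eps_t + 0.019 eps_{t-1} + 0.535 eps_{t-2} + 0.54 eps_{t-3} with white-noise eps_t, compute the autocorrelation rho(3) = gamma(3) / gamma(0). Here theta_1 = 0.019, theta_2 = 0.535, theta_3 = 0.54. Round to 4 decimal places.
\rho(3) = 0.3422

For an MA(q) process with theta_0 = 1, the autocovariance is
  gamma(k) = sigma^2 * sum_{i=0..q-k} theta_i * theta_{i+k},
and rho(k) = gamma(k) / gamma(0). Sigma^2 cancels.
  numerator   = (1)*(0.54) = 0.54.
  denominator = (1)^2 + (0.019)^2 + (0.535)^2 + (0.54)^2 = 1.578186.
  rho(3) = 0.54 / 1.578186 = 0.3422.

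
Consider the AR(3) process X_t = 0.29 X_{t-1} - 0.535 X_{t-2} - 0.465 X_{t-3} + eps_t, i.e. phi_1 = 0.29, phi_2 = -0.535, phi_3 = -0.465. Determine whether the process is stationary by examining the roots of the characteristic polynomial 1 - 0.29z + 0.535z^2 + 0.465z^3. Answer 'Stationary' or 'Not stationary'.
\text{Stationary}

The AR(p) characteristic polynomial is P(z) = 1 - 0.29z + 0.535z^2 + 0.465z^3.
Stationarity requires all roots to lie outside the unit circle, i.e. |z| > 1 for every root.
Degree 3: look for a simple real root z0 first, then factor out (1 - z/z0) and solve the remaining quadratic.
Testing z0 = -2: P(-2) = 1 + (-0.29)(-2) + (0.535)(-2)^2 + (0.465)(-2)^3
  = 1 + (0.58) + (2.14) + (-3.72) = 0.  So z_0 = -2 is a root, |z_0| = 2.
Divide out the factor (1 + 0.5 z) = (1 - z/z0) (since 1/z0 = -0.5):
  P(z) = (1 + 0.5 z)(1 + (-0.79) z + (0.93) z^2)
  [check: z-coef -0.79 - (-0.5) = -0.29; z^2-coef 0.93 - (-0.5)(-0.79) = 0.535; z^3-coef -(-0.5)(0.93) = 0.465.]
Remaining roots from the quadratic factor 1 + (-0.79) z + (0.93) z^2:
  Set 1 + (-0.79) z + (0.93) z^2 = 0, i.e. a z^2 + b z + c = 0 with a = 0.93, b = -0.79, c = 1.
  Discriminant D = b^2 - 4ac = (-0.79)^2 - 4*(0.93)*1 = 0.6241 - (3.72) = -3.0959.
  D < 0, so the roots are the complex-conjugate pair z = (-b +/- i sqrt(-D)) / (2a) = 0.4247 +/- 0.946i.
  For a conjugate pair |z|^2 = z * conj(z) = (product of roots) = c/a = 1/(0.93) = 1.075269, so |z| = sqrt(1.075269) = 1.037 for both roots.
Moduli of all roots: 2.0000, 1.0370, 1.0370.
All moduli strictly greater than 1? Yes.
Verdict: Stationary.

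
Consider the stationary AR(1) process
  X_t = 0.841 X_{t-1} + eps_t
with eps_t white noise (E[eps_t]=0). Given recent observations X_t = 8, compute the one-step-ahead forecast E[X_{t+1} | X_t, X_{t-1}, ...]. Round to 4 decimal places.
E[X_{t+1} \mid \mathcal F_t] = 6.7280

For an AR(p) model X_t = c + sum_i phi_i X_{t-i} + eps_t, the
one-step-ahead conditional mean is
  E[X_{t+1} | X_t, ...] = c + sum_i phi_i X_{t+1-i}.
Substitute known values:
  E[X_{t+1} | ...] = (0.841) * (8)
                   = 6.7280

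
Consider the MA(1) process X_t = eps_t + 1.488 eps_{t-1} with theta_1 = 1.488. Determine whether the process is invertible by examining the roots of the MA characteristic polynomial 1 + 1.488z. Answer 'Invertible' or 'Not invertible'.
\text{Not invertible}

The MA(q) characteristic polynomial is P(z) = 1 + 1.488z.
Invertibility requires all roots to lie outside the unit circle, i.e. |z| > 1 for every root.
This is linear in z: 1 + (1.488) z = 0  =>  z = -1/(1.488) = -0.672043,  |z| = 0.672043.
Moduli of all roots: 0.6720.
All moduli strictly greater than 1? No.
Verdict: Not invertible.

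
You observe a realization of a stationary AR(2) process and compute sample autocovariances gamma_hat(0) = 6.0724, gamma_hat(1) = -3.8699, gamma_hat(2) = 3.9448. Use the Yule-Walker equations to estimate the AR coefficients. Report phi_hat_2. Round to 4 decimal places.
\hat\phi_{2} = 0.4100

The Yule-Walker equations for an AR(p) process read, in matrix form,
  Gamma_p phi = r_p,   with   (Gamma_p)_{ij} = gamma(|i - j|),
                       (r_p)_i = gamma(i),   i,j = 1..p.
Substitute the sample gammas (Toeplitz matrix and right-hand side of size 2):
  Gamma_p = [[6.0724, -3.8699], [-3.8699, 6.0724]]
  r_p     = [-3.8699, 3.9448]
Written out:
  6.0724 phi_1 - 3.8699 phi_2 = -3.8699
  -3.8699 phi_1 + 6.0724 phi_2 = 3.9448
Solve by Cramer's rule:
  det = gamma(0)^2 - gamma(1)^2 = (6.0724)^2 - (-3.8699)^2 = 36.87404176 - 14.97612601 = 21.89791575
  phi_hat_1 = [gamma(1) gamma(0) - gamma(1) gamma(2)] / det = [(-3.8699)(6.0724) - (-3.8699)(3.9448)] / 21.89791575 = -8.23359924 / 21.89791575 = -0.376
  phi_hat_2 = [gamma(0) gamma(2) - gamma(1)^2] / det = [(6.0724)(3.9448) - (-3.8699)^2] / 21.89791575 = 8.97827751 / 21.89791575 = 0.41
So phi_hat = [-0.3760, 0.4100].
Therefore phi_hat_2 = 0.4100.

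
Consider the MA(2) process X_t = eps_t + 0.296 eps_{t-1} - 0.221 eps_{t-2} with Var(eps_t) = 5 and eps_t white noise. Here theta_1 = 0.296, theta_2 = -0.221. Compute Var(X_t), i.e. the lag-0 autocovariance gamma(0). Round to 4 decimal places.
\gamma(0) = 5.6823

For an MA(q) process X_t = eps_t + sum_i theta_i eps_{t-i} with
Var(eps_t) = sigma^2, the variance is
  gamma(0) = sigma^2 * (1 + sum_i theta_i^2).
  sum_i theta_i^2 = (0.296)^2 + (-0.221)^2 = 0.087616 + 0.048841 = 0.136457.
  gamma(0) = 5 * (1 + 0.136457) = 5 * 1.136457 = 5.682285, which rounds to 5.6823.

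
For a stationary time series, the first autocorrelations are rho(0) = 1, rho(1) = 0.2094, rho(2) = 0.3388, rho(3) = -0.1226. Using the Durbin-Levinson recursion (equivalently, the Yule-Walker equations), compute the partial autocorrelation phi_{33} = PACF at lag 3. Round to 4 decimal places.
\phi_{33} = -0.2731

The PACF at lag k is phi_{kk}, the last component of the solution
to the Yule-Walker system G_k phi = r_k where
  (G_k)_{ij} = rho(|i - j|), (r_k)_i = rho(i), i,j = 1..k.
Equivalently, Durbin-Levinson gives phi_{kk} iteratively:
  phi_{11} = rho(1)
  phi_{kk} = [rho(k) - sum_{j=1..k-1} phi_{k-1,j} rho(k-j)]
            / [1 - sum_{j=1..k-1} phi_{k-1,j} rho(j)],
  phi_{k,j} = phi_{k-1,j} - phi_{kk} phi_{k-1,k-j},  j = 1..k-1.
Step k = 1:
  phi_11 = rho(1) = 0.2094.
Step k = 2:
  phi_22 = [rho(2) - phi_11 rho(1)] / [1 - phi_11 rho(1)] = [0.3388 - (0.2094)(0.2094)] / [1 - (0.2094)(0.2094)]
         = 0.29495164 / 0.95615164 = 0.308478.
  Update: phi_21 = phi_11 - phi_22 phi_11 = 0.2094 - (0.308478)(0.2094) = 0.144805.
Step k = 3:
  phi_33 = [rho(3) - phi_21 rho(2) - phi_22 rho(1)] / [1 - phi_21 rho(1) - phi_22 rho(2)]
    numerator   = -0.1226 - (0.144805)(0.3388) - (0.308478)(0.2094) = -0.23625511
    denominator = 1 - (0.144805)(0.2094) - (0.308478)(0.3388) = 0.86516558
  phi_33 = -0.23625511 / 0.86516558 = -0.2731.
Therefore phi_{33} = -0.2731.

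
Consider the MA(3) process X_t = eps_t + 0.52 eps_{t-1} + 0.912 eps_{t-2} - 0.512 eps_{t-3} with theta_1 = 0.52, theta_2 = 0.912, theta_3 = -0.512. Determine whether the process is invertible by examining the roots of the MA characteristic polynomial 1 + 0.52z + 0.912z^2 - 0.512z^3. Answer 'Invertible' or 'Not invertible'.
\text{Not invertible}

The MA(q) characteristic polynomial is P(z) = 1 + 0.52z + 0.912z^2 - 0.512z^3.
Invertibility requires all roots to lie outside the unit circle, i.e. |z| > 1 for every root.
Degree 3: look for a simple real root z0 first, then factor out (1 - z/z0) and solve the remaining quadratic.
Testing z0 = 2.5: P(2.5) = 1 + (0.52)(2.5) + (0.912)(2.5)^2 + (-0.512)(2.5)^3
  = 1 + (1.3) + (5.7) + (-8) = 0.  So z_0 = 2.5 is a root, |z_0| = 2.5.
Divide out the factor (1 - 0.4 z) = (1 - z/z0) (since 1/z0 = 0.4):
  P(z) = (1 - 0.4 z)(1 + (0.92) z + (1.28) z^2)
  [check: z-coef 0.92 - (0.4) = 0.52; z^2-coef 1.28 - (0.4)(0.92) = 0.912; z^3-coef -(0.4)(1.28) = -0.512.]
Remaining roots from the quadratic factor 1 + (0.92) z + (1.28) z^2:
  Set 1 + (0.92) z + (1.28) z^2 = 0, i.e. a z^2 + b z + c = 0 with a = 1.28, b = 0.92, c = 1.
  Discriminant D = b^2 - 4ac = (0.92)^2 - 4*(1.28)*1 = 0.8464 - (5.12) = -4.2736.
  D < 0, so the roots are the complex-conjugate pair z = (-b +/- i sqrt(-D)) / (2a) = -0.3594 +/- 0.8075i.
  For a conjugate pair |z|^2 = z * conj(z) = (product of roots) = c/a = 1/(1.28) = 0.78125, so |z| = sqrt(0.78125) = 0.8839 for both roots.
Moduli of all roots: 2.5000, 0.8839, 0.8839.
All moduli strictly greater than 1? No.
Verdict: Not invertible.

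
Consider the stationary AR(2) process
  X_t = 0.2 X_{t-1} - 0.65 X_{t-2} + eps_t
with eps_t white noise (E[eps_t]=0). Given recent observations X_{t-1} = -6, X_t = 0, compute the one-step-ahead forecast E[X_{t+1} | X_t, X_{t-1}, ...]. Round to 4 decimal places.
E[X_{t+1} \mid \mathcal F_t] = 3.9000

For an AR(p) model X_t = c + sum_i phi_i X_{t-i} + eps_t, the
one-step-ahead conditional mean is
  E[X_{t+1} | X_t, ...] = c + sum_i phi_i X_{t+1-i}.
Substitute known values:
  E[X_{t+1} | ...] = (0.2) * (0) + (-0.65) * (-6)
                   = 3.9000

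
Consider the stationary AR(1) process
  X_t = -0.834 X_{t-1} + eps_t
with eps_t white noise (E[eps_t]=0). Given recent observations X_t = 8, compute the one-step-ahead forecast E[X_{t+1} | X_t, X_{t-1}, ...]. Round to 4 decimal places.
E[X_{t+1} \mid \mathcal F_t] = -6.6720

For an AR(p) model X_t = c + sum_i phi_i X_{t-i} + eps_t, the
one-step-ahead conditional mean is
  E[X_{t+1} | X_t, ...] = c + sum_i phi_i X_{t+1-i}.
Substitute known values:
  E[X_{t+1} | ...] = (-0.834) * (8)
                   = -6.6720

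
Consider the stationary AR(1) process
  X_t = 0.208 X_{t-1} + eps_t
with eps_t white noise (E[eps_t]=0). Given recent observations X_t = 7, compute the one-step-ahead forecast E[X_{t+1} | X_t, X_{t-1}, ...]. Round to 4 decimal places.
E[X_{t+1} \mid \mathcal F_t] = 1.4560

For an AR(p) model X_t = c + sum_i phi_i X_{t-i} + eps_t, the
one-step-ahead conditional mean is
  E[X_{t+1} | X_t, ...] = c + sum_i phi_i X_{t+1-i}.
Substitute known values:
  E[X_{t+1} | ...] = (0.208) * (7)
                   = 1.4560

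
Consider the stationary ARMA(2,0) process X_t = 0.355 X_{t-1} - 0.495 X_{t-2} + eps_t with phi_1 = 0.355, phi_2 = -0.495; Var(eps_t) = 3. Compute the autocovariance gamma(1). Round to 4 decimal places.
\gamma(1) = 1.0000

Multiply the model equation by X_{t-k} and take expectations. With theta_0 = psi_0 = 1 and psi_j the MA(infinity) weights, this gives
  gamma(k) - sum_i phi_i gamma(k-i) = c_k,
  c_k = sigma^2 * sum_{j=k..q} theta_j psi_{j-k}   (c_k = 0 for k > q),
using gamma(-m) = gamma(m).
Pure AR (q = 0): c_0 = sigma^2 = 3, c_k = 0 for k >= 1.
Equations for k = 0, 1, 2 (AR order 2, c_2 = 0):
  (E0) gamma(0) = phi_1 gamma(1) + phi_2 gamma(2) + c_0
  (E1) gamma(1) = phi_1 gamma(0) + phi_2 gamma(1) + c_1
  (E2) gamma(2) = phi_1 gamma(1) + phi_2 gamma(0)
From (E1): gamma(1) = A gamma(0) + B with
  A = phi_1 / (1 - phi_2) = 0.355 / 1.495 = 0.237458,   B = c_1 / (1 - phi_2) = 0 / 1.495 = 0.
Insert (E2) into (E0): gamma(0) (1 - phi_2^2) = phi_1 (1 + phi_2) gamma(1) + c_0.
  phi_1 (1 + phi_2) = (0.355)(0.505) = 0.179275,   1 - phi_2^2 = 0.754975.
Replace gamma(1) by A gamma(0) + B and collect gamma(0):
  gamma(0) [0.754975 - (0.179275)(0.237458)] = c_0 = 3
  gamma(0) * 0.712405 = 3
  gamma(0) = 3 / 0.712405 = 4.21109.
  gamma(1) = A gamma(0) = (0.237458)(4.21109) = 0.999958.
Therefore gamma(1) = 1.0000 (to 4 decimal places).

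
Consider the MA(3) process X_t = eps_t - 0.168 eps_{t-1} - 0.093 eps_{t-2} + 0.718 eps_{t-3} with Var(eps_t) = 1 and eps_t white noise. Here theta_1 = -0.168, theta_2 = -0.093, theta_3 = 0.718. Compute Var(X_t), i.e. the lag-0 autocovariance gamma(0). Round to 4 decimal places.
\gamma(0) = 1.5524

For an MA(q) process X_t = eps_t + sum_i theta_i eps_{t-i} with
Var(eps_t) = sigma^2, the variance is
  gamma(0) = sigma^2 * (1 + sum_i theta_i^2).
  sum_i theta_i^2 = (-0.168)^2 + (-0.093)^2 + (0.718)^2 = 0.028224 + 0.008649 + 0.515524 = 0.552397.
  gamma(0) = 1 * (1 + 0.552397) = 1 * 1.552397 = 1.552397, which rounds to 1.5524.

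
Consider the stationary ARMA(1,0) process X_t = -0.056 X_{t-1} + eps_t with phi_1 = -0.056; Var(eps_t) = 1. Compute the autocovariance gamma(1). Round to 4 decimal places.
\gamma(1) = -0.0562

Multiply the model equation by X_{t-k} and take expectations. With theta_0 = psi_0 = 1 and psi_j the MA(infinity) weights, this gives
  gamma(k) - sum_i phi_i gamma(k-i) = c_k,
  c_k = sigma^2 * sum_{j=k..q} theta_j psi_{j-k}   (c_k = 0 for k > q),
using gamma(-m) = gamma(m).
Pure AR (q = 0): c_0 = sigma^2 = 1, c_k = 0 for k >= 1.
Equations for k = 0 and k = 1 (AR order 1):
  gamma(0) = phi_1 gamma(1) + c_0
  gamma(1) = phi_1 gamma(0) + c_1
Substituting the second into the first: gamma(0) (1 - phi_1^2) = c_0 + phi_1 c_1, so
  gamma(0) = c_0 / (1 - phi_1^2) = 1 / (1 - (-0.056)^2) = 1 / 0.996864 = 1.003146.
  gamma(1) = phi_1 gamma(0) = (-0.056)(1.003146) = -0.056176.
Therefore gamma(1) = -0.0562 (to 4 decimal places).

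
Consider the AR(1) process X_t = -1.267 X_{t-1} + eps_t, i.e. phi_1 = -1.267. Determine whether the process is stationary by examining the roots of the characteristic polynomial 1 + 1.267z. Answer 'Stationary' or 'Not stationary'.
\text{Not stationary}

The AR(p) characteristic polynomial is P(z) = 1 + 1.267z.
Stationarity requires all roots to lie outside the unit circle, i.e. |z| > 1 for every root.
This is linear in z: 1 + (1.267) z = 0  =>  z = -1/(1.267) = -0.789266,  |z| = 0.789266.
Moduli of all roots: 0.7893.
All moduli strictly greater than 1? No.
Verdict: Not stationary.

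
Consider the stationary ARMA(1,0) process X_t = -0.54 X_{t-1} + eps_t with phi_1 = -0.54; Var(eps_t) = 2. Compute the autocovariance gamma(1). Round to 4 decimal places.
\gamma(1) = -1.5246

Multiply the model equation by X_{t-k} and take expectations. With theta_0 = psi_0 = 1 and psi_j the MA(infinity) weights, this gives
  gamma(k) - sum_i phi_i gamma(k-i) = c_k,
  c_k = sigma^2 * sum_{j=k..q} theta_j psi_{j-k}   (c_k = 0 for k > q),
using gamma(-m) = gamma(m).
Pure AR (q = 0): c_0 = sigma^2 = 2, c_k = 0 for k >= 1.
Equations for k = 0 and k = 1 (AR order 1):
  gamma(0) = phi_1 gamma(1) + c_0
  gamma(1) = phi_1 gamma(0) + c_1
Substituting the second into the first: gamma(0) (1 - phi_1^2) = c_0 + phi_1 c_1, so
  gamma(0) = c_0 / (1 - phi_1^2) = 2 / (1 - (-0.54)^2) = 2 / 0.7084 = 2.823264.
  gamma(1) = phi_1 gamma(0) = (-0.54)(2.823264) = -1.524562.
Therefore gamma(1) = -1.5246 (to 4 decimal places).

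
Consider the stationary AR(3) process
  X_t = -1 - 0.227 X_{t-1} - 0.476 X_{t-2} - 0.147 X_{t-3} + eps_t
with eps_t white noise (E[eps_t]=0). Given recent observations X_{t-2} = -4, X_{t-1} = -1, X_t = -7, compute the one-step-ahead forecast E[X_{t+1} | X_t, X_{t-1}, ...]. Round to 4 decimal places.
E[X_{t+1} \mid \mathcal F_t] = 1.6530

For an AR(p) model X_t = c + sum_i phi_i X_{t-i} + eps_t, the
one-step-ahead conditional mean is
  E[X_{t+1} | X_t, ...] = c + sum_i phi_i X_{t+1-i}.
Substitute known values:
  E[X_{t+1} | ...] = -1 + (-0.227) * (-7) + (-0.476) * (-1) + (-0.147) * (-4)
                   = 1.6530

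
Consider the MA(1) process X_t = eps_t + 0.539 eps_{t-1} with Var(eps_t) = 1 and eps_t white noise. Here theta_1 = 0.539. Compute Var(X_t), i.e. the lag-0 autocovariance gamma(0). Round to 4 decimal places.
\gamma(0) = 1.2905

For an MA(q) process X_t = eps_t + sum_i theta_i eps_{t-i} with
Var(eps_t) = sigma^2, the variance is
  gamma(0) = sigma^2 * (1 + sum_i theta_i^2).
  sum_i theta_i^2 = (0.539)^2 = 0.290521.
  gamma(0) = 1 * (1 + 0.290521) = 1 * 1.290521 = 1.290521, which rounds to 1.2905.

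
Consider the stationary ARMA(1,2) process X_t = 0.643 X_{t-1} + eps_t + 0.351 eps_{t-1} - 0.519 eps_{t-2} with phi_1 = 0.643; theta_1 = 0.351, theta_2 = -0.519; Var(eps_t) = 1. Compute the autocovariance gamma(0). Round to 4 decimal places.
\gamma(0) = 2.0126

Multiply the model equation by X_{t-k} and take expectations. With theta_0 = psi_0 = 1 and psi_j the MA(infinity) weights, this gives
  gamma(k) - sum_i phi_i gamma(k-i) = c_k,
  c_k = sigma^2 * sum_{j=k..q} theta_j psi_{j-k}   (c_k = 0 for k > q),
using gamma(-m) = gamma(m).
psi-weights needed (psi_j = theta_j + sum_i phi_i psi_{j-i}):
  psi_1 = theta_1 + phi_1 = 0.351 + (0.643) = 0.994
  psi_2 = theta_2 + phi_1 psi_1 = -0.519 + (0.643)(0.994) = 0.120142
Right-hand sides:
  c_0 = sigma^2 (1 + theta_1 psi_1 + theta_2 psi_2) = 1 * (1 + (0.351)(0.994) + (-0.519)(0.120142)) = 1 * 1.28654 = 1.28654
  c_1 = sigma^2 (theta_1 + theta_2 psi_1) = 1 * (0.351 + (-0.519)(0.994)) = -0.164886
  c_2 = sigma^2 theta_2 = 1 * (-0.519) = -0.519
Equations for k = 0 and k = 1 (AR order 1):
  gamma(0) = phi_1 gamma(1) + c_0
  gamma(1) = phi_1 gamma(0) + c_1
Substituting the second into the first: gamma(0) (1 - phi_1^2) = c_0 + phi_1 c_1, so
  gamma(0) = (c_0 + phi_1 c_1) / (1 - phi_1^2) = (1.28654 + (0.643)(-0.164886)) / (1 - (0.643)^2) = 1.180519 / 0.586551 = 2.012644.
Therefore gamma(0) = 2.0126 (to 4 decimal places).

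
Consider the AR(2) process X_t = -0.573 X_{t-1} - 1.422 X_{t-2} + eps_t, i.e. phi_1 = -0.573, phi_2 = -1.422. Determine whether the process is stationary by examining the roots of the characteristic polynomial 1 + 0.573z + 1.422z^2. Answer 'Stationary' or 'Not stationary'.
\text{Not stationary}

The AR(p) characteristic polynomial is P(z) = 1 + 0.573z + 1.422z^2.
Stationarity requires all roots to lie outside the unit circle, i.e. |z| > 1 for every root.
Set 1 + (0.573) z + (1.422) z^2 = 0, i.e. a z^2 + b z + c = 0 with a = 1.422, b = 0.573, c = 1.
Discriminant D = b^2 - 4ac = (0.573)^2 - 4*(1.422)*1 = 0.328329 - (5.688) = -5.359671.
D < 0, so the roots are the complex-conjugate pair z = (-b +/- i sqrt(-D)) / (2a) = -0.2015 +/- 0.814i.
For a conjugate pair |z|^2 = z * conj(z) = (product of roots) = c/a = 1/(1.422) = 0.703235, so |z| = sqrt(0.703235) = 0.8386 for both roots.
Moduli of all roots: 0.8386, 0.8386.
All moduli strictly greater than 1? No.
Verdict: Not stationary.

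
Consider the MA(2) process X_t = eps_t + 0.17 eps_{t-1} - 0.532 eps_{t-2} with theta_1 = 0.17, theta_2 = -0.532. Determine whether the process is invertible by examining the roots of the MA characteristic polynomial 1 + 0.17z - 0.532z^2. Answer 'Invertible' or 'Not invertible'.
\text{Invertible}

The MA(q) characteristic polynomial is P(z) = 1 + 0.17z - 0.532z^2.
Invertibility requires all roots to lie outside the unit circle, i.e. |z| > 1 for every root.
Set 1 + (0.17) z + (-0.532) z^2 = 0, i.e. a z^2 + b z + c = 0 with a = -0.532, b = 0.17, c = 1.
Discriminant D = b^2 - 4ac = (0.17)^2 - 4*(-0.532)*1 = 0.0289 - (-2.128) = 2.1569.
D >= 0, so the roots are real: z = (-b +/- sqrt(D)) / (2a) = (-0.17 +/- 1.468639) / (-1.064).
  z_1 = (-0.17 + 1.468639) / (-1.064) = -1.2205,   |z_1| = 1.2205.
  z_2 = (-0.17 - 1.468639) / (-1.064) = 1.5401,   |z_2| = 1.5401.
Moduli of all roots: 1.2205, 1.5401.
All moduli strictly greater than 1? Yes.
Verdict: Invertible.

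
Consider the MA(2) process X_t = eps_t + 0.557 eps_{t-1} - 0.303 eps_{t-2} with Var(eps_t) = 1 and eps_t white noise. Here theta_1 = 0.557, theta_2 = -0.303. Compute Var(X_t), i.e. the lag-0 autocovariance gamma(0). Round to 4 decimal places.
\gamma(0) = 1.4021

For an MA(q) process X_t = eps_t + sum_i theta_i eps_{t-i} with
Var(eps_t) = sigma^2, the variance is
  gamma(0) = sigma^2 * (1 + sum_i theta_i^2).
  sum_i theta_i^2 = (0.557)^2 + (-0.303)^2 = 0.310249 + 0.091809 = 0.402058.
  gamma(0) = 1 * (1 + 0.402058) = 1 * 1.402058 = 1.402058, which rounds to 1.4021.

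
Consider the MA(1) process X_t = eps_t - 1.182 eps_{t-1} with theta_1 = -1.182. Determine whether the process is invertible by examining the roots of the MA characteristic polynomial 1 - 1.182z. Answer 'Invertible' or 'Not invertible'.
\text{Not invertible}

The MA(q) characteristic polynomial is P(z) = 1 - 1.182z.
Invertibility requires all roots to lie outside the unit circle, i.e. |z| > 1 for every root.
This is linear in z: 1 + (-1.182) z = 0  =>  z = -1/(-1.182) = 0.846024,  |z| = 0.846024.
Moduli of all roots: 0.8460.
All moduli strictly greater than 1? No.
Verdict: Not invertible.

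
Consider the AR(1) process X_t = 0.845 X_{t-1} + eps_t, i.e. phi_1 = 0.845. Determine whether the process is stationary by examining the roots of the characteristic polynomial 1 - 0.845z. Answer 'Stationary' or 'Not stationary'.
\text{Stationary}

The AR(p) characteristic polynomial is P(z) = 1 - 0.845z.
Stationarity requires all roots to lie outside the unit circle, i.e. |z| > 1 for every root.
This is linear in z: 1 + (-0.845) z = 0  =>  z = -1/(-0.845) = 1.183432,  |z| = 1.183432.
Moduli of all roots: 1.1834.
All moduli strictly greater than 1? Yes.
Verdict: Stationary.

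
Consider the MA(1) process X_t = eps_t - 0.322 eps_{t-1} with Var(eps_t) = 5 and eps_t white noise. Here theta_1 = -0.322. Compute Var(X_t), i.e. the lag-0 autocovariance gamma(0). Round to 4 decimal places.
\gamma(0) = 5.5184

For an MA(q) process X_t = eps_t + sum_i theta_i eps_{t-i} with
Var(eps_t) = sigma^2, the variance is
  gamma(0) = sigma^2 * (1 + sum_i theta_i^2).
  sum_i theta_i^2 = (-0.322)^2 = 0.103684.
  gamma(0) = 5 * (1 + 0.103684) = 5 * 1.103684 = 5.51842, which rounds to 5.5184.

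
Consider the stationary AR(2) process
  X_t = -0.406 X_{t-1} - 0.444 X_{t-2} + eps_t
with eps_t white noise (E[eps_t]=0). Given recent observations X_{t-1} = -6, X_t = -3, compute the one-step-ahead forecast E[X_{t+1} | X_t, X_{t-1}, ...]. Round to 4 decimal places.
E[X_{t+1} \mid \mathcal F_t] = 3.8820

For an AR(p) model X_t = c + sum_i phi_i X_{t-i} + eps_t, the
one-step-ahead conditional mean is
  E[X_{t+1} | X_t, ...] = c + sum_i phi_i X_{t+1-i}.
Substitute known values:
  E[X_{t+1} | ...] = (-0.406) * (-3) + (-0.444) * (-6)
                   = 3.8820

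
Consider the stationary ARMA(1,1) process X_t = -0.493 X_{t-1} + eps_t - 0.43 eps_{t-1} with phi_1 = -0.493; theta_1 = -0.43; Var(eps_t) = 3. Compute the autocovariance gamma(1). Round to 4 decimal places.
\gamma(1) = -4.4336

Multiply the model equation by X_{t-k} and take expectations. With theta_0 = psi_0 = 1 and psi_j the MA(infinity) weights, this gives
  gamma(k) - sum_i phi_i gamma(k-i) = c_k,
  c_k = sigma^2 * sum_{j=k..q} theta_j psi_{j-k}   (c_k = 0 for k > q),
using gamma(-m) = gamma(m).
psi-weights needed (psi_j = theta_j + sum_i phi_i psi_{j-i}):
  psi_1 = theta_1 + phi_1 = -0.43 + (-0.493) = -0.923
Right-hand sides:
  c_0 = sigma^2 (1 + theta_1 psi_1) = 3 * (1 + (-0.43)(-0.923)) = 3 * 1.39689 = 4.19067
  c_1 = sigma^2 theta_1 = 3 * (-0.43) = -1.29
  c_2 = 0
Equations for k = 0 and k = 1 (AR order 1):
  gamma(0) = phi_1 gamma(1) + c_0
  gamma(1) = phi_1 gamma(0) + c_1
Substituting the second into the first: gamma(0) (1 - phi_1^2) = c_0 + phi_1 c_1, so
  gamma(0) = (c_0 + phi_1 c_1) / (1 - phi_1^2) = (4.19067 + (-0.493)(-1.29)) / (1 - (-0.493)^2) = 4.82664 / 0.756951 = 6.376423.
  gamma(1) = phi_1 gamma(0) + c_1 = (-0.493)(6.376423) + (-1.29) = -4.433577.
Therefore gamma(1) = -4.4336 (to 4 decimal places).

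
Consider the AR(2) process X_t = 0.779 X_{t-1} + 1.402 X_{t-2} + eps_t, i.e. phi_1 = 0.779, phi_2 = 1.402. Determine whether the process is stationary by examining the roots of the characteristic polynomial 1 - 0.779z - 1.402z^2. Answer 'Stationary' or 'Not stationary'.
\text{Not stationary}

The AR(p) characteristic polynomial is P(z) = 1 - 0.779z - 1.402z^2.
Stationarity requires all roots to lie outside the unit circle, i.e. |z| > 1 for every root.
Set 1 + (-0.779) z + (-1.402) z^2 = 0, i.e. a z^2 + b z + c = 0 with a = -1.402, b = -0.779, c = 1.
Discriminant D = b^2 - 4ac = (-0.779)^2 - 4*(-1.402)*1 = 0.606841 - (-5.608) = 6.214841.
D >= 0, so the roots are real: z = (-b +/- sqrt(D)) / (2a) = (0.779 +/- 2.492958) / (-2.804).
  z_1 = (0.779 + 2.492958) / (-2.804) = -1.1669,   |z_1| = 1.1669.
  z_2 = (0.779 - 2.492958) / (-2.804) = 0.6113,   |z_2| = 0.6113.
Moduli of all roots: 1.1669, 0.6113.
All moduli strictly greater than 1? No.
Verdict: Not stationary.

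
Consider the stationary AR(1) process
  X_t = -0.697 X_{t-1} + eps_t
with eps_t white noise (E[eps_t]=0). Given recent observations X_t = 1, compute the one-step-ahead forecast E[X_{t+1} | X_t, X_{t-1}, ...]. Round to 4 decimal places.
E[X_{t+1} \mid \mathcal F_t] = -0.6970

For an AR(p) model X_t = c + sum_i phi_i X_{t-i} + eps_t, the
one-step-ahead conditional mean is
  E[X_{t+1} | X_t, ...] = c + sum_i phi_i X_{t+1-i}.
Substitute known values:
  E[X_{t+1} | ...] = (-0.697) * (1)
                   = -0.6970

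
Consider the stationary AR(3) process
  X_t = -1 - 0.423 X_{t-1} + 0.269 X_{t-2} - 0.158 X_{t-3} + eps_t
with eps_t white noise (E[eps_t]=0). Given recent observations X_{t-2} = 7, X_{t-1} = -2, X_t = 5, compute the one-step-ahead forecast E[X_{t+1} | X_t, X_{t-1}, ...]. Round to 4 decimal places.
E[X_{t+1} \mid \mathcal F_t] = -4.7590

For an AR(p) model X_t = c + sum_i phi_i X_{t-i} + eps_t, the
one-step-ahead conditional mean is
  E[X_{t+1} | X_t, ...] = c + sum_i phi_i X_{t+1-i}.
Substitute known values:
  E[X_{t+1} | ...] = -1 + (-0.423) * (5) + (0.269) * (-2) + (-0.158) * (7)
                   = -4.7590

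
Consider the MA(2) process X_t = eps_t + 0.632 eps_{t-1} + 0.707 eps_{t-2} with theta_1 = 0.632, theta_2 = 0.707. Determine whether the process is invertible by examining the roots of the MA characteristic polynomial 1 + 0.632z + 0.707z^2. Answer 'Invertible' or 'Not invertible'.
\text{Invertible}

The MA(q) characteristic polynomial is P(z) = 1 + 0.632z + 0.707z^2.
Invertibility requires all roots to lie outside the unit circle, i.e. |z| > 1 for every root.
Set 1 + (0.632) z + (0.707) z^2 = 0, i.e. a z^2 + b z + c = 0 with a = 0.707, b = 0.632, c = 1.
Discriminant D = b^2 - 4ac = (0.632)^2 - 4*(0.707)*1 = 0.399424 - (2.828) = -2.428576.
D < 0, so the roots are the complex-conjugate pair z = (-b +/- i sqrt(-D)) / (2a) = -0.447 +/- 1.1021i.
For a conjugate pair |z|^2 = z * conj(z) = (product of roots) = c/a = 1/(0.707) = 1.414427, so |z| = sqrt(1.414427) = 1.1893 for both roots.
Moduli of all roots: 1.1893, 1.1893.
All moduli strictly greater than 1? Yes.
Verdict: Invertible.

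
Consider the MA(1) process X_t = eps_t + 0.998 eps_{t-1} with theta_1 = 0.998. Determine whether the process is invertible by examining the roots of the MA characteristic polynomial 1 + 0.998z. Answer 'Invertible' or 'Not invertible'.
\text{Invertible}

The MA(q) characteristic polynomial is P(z) = 1 + 0.998z.
Invertibility requires all roots to lie outside the unit circle, i.e. |z| > 1 for every root.
This is linear in z: 1 + (0.998) z = 0  =>  z = -1/(0.998) = -1.002004,  |z| = 1.002004.
Moduli of all roots: 1.0020.
All moduli strictly greater than 1? Yes.
Verdict: Invertible.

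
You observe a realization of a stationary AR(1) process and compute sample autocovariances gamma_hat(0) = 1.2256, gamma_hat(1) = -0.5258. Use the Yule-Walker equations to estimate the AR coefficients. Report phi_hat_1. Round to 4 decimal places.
\hat\phi_{1} = -0.4290

The Yule-Walker equations for an AR(p) process read, in matrix form,
  Gamma_p phi = r_p,   with   (Gamma_p)_{ij} = gamma(|i - j|),
                       (r_p)_i = gamma(i),   i,j = 1..p.
Substitute the sample gammas (Toeplitz matrix and right-hand side of size 1):
  Gamma_p = [[1.2256]]
  r_p     = [-0.5258]
With p = 1 this is the single equation gamma(0) phi_1 = gamma(1):
  phi_hat_1 = gamma(1) / gamma(0) = -0.5258 / 1.2256 = -0.4290.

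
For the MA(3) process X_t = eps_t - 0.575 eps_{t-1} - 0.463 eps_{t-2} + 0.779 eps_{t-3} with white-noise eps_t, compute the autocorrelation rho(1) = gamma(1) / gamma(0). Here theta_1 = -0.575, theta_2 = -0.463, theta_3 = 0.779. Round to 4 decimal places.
\rho(1) = -0.3111

For an MA(q) process with theta_0 = 1, the autocovariance is
  gamma(k) = sigma^2 * sum_{i=0..q-k} theta_i * theta_{i+k},
and rho(k) = gamma(k) / gamma(0). Sigma^2 cancels.
  numerator   = (1)*(-0.575) + (-0.575)*(-0.463) + (-0.463)*(0.779) = -0.669452.
  denominator = (1)^2 + (-0.575)^2 + (-0.463)^2 + (0.779)^2 = 2.151835.
  rho(1) = -0.669452 / 2.151835 = -0.3111.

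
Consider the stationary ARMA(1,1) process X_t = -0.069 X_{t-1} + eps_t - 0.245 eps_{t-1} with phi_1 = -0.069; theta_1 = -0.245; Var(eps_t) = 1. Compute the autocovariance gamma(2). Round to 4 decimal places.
\gamma(2) = 0.0221

Multiply the model equation by X_{t-k} and take expectations. With theta_0 = psi_0 = 1 and psi_j the MA(infinity) weights, this gives
  gamma(k) - sum_i phi_i gamma(k-i) = c_k,
  c_k = sigma^2 * sum_{j=k..q} theta_j psi_{j-k}   (c_k = 0 for k > q),
using gamma(-m) = gamma(m).
psi-weights needed (psi_j = theta_j + sum_i phi_i psi_{j-i}):
  psi_1 = theta_1 + phi_1 = -0.245 + (-0.069) = -0.314
Right-hand sides:
  c_0 = sigma^2 (1 + theta_1 psi_1) = 1 * (1 + (-0.245)(-0.314)) = 1 * 1.07693 = 1.07693
  c_1 = sigma^2 theta_1 = 1 * (-0.245) = -0.245
  c_2 = 0
Equations for k = 0 and k = 1 (AR order 1):
  gamma(0) = phi_1 gamma(1) + c_0
  gamma(1) = phi_1 gamma(0) + c_1
Substituting the second into the first: gamma(0) (1 - phi_1^2) = c_0 + phi_1 c_1, so
  gamma(0) = (c_0 + phi_1 c_1) / (1 - phi_1^2) = (1.07693 + (-0.069)(-0.245)) / (1 - (-0.069)^2) = 1.093835 / 0.995239 = 1.099068.
  gamma(1) = phi_1 gamma(0) + c_1 = (-0.069)(1.099068) + (-0.245) = -0.320836.
For k = 2 (> q): gamma(2) = phi_1 gamma(1) = (-0.069)(-0.320836) = 0.022138.
Therefore gamma(2) = 0.0221 (to 4 decimal places).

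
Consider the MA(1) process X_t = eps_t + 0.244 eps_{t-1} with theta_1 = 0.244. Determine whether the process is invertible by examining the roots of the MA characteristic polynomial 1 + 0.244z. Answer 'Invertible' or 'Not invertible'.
\text{Invertible}

The MA(q) characteristic polynomial is P(z) = 1 + 0.244z.
Invertibility requires all roots to lie outside the unit circle, i.e. |z| > 1 for every root.
This is linear in z: 1 + (0.244) z = 0  =>  z = -1/(0.244) = -4.098361,  |z| = 4.098361.
Moduli of all roots: 4.0984.
All moduli strictly greater than 1? Yes.
Verdict: Invertible.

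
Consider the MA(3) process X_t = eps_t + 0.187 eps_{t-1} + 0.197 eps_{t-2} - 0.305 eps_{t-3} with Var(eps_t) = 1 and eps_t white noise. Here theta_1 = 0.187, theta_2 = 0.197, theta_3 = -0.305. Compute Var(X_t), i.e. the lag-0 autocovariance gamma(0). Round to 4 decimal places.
\gamma(0) = 1.1668

For an MA(q) process X_t = eps_t + sum_i theta_i eps_{t-i} with
Var(eps_t) = sigma^2, the variance is
  gamma(0) = sigma^2 * (1 + sum_i theta_i^2).
  sum_i theta_i^2 = (0.187)^2 + (0.197)^2 + (-0.305)^2 = 0.034969 + 0.038809 + 0.093025 = 0.166803.
  gamma(0) = 1 * (1 + 0.166803) = 1 * 1.166803 = 1.166803, which rounds to 1.1668.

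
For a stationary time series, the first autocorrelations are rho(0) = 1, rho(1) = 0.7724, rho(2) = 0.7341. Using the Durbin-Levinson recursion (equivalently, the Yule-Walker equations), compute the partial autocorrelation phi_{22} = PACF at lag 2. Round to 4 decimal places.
\phi_{22} = 0.3408

The PACF at lag k is phi_{kk}, the last component of the solution
to the Yule-Walker system G_k phi = r_k where
  (G_k)_{ij} = rho(|i - j|), (r_k)_i = rho(i), i,j = 1..k.
Equivalently, Durbin-Levinson gives phi_{kk} iteratively:
  phi_{11} = rho(1)
  phi_{kk} = [rho(k) - sum_{j=1..k-1} phi_{k-1,j} rho(k-j)]
            / [1 - sum_{j=1..k-1} phi_{k-1,j} rho(j)],
  phi_{k,j} = phi_{k-1,j} - phi_{kk} phi_{k-1,k-j},  j = 1..k-1.
Step k = 1:
  phi_11 = rho(1) = 0.7724.
Step k = 2:
  phi_22 = [rho(2) - phi_11 rho(1)] / [1 - phi_11 rho(1)] = [0.7341 - (0.7724)(0.7724)] / [1 - (0.7724)(0.7724)]
         = 0.13749824 / 0.40339824 = 0.3408.
Therefore phi_{22} = 0.3408.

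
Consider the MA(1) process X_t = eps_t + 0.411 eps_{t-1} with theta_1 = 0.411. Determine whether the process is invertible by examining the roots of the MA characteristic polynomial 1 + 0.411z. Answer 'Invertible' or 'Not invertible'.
\text{Invertible}

The MA(q) characteristic polynomial is P(z) = 1 + 0.411z.
Invertibility requires all roots to lie outside the unit circle, i.e. |z| > 1 for every root.
This is linear in z: 1 + (0.411) z = 0  =>  z = -1/(0.411) = -2.43309,  |z| = 2.43309.
Moduli of all roots: 2.4331.
All moduli strictly greater than 1? Yes.
Verdict: Invertible.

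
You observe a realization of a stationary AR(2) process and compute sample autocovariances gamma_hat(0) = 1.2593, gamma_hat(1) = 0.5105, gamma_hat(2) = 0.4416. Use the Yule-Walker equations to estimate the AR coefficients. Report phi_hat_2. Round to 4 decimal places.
\hat\phi_{2} = 0.2230

The Yule-Walker equations for an AR(p) process read, in matrix form,
  Gamma_p phi = r_p,   with   (Gamma_p)_{ij} = gamma(|i - j|),
                       (r_p)_i = gamma(i),   i,j = 1..p.
Substitute the sample gammas (Toeplitz matrix and right-hand side of size 2):
  Gamma_p = [[1.2593, 0.5105], [0.5105, 1.2593]]
  r_p     = [0.5105, 0.4416]
Written out:
  1.2593 phi_1 + 0.5105 phi_2 = 0.5105
  0.5105 phi_1 + 1.2593 phi_2 = 0.4416
Solve by Cramer's rule:
  det = gamma(0)^2 - gamma(1)^2 = (1.2593)^2 - (0.5105)^2 = 1.58583649 - 0.26061025 = 1.32522624
  phi_hat_1 = [gamma(1) gamma(0) - gamma(1) gamma(2)] / det = [(0.5105)(1.2593) - (0.5105)(0.4416)] / 1.32522624 = 0.41743585 / 1.32522624 = 0.315
  phi_hat_2 = [gamma(0) gamma(2) - gamma(1)^2] / det = [(1.2593)(0.4416) - (0.5105)^2] / 1.32522624 = 0.29549663 / 1.32522624 = 0.223
So phi_hat = [0.3150, 0.2230].
Therefore phi_hat_2 = 0.2230.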